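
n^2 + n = n*(n + 1)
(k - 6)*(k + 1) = k^2 - 5*k - 6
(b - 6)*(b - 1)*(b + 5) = b^3 - 2*b^2 - 29*b + 30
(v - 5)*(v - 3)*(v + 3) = v^3 - 5*v^2 - 9*v + 45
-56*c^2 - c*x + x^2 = (-8*c + x)*(7*c + x)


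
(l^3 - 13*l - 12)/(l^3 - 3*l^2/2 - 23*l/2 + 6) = 2*(l + 1)/(2*l - 1)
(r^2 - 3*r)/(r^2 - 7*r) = (r - 3)/(r - 7)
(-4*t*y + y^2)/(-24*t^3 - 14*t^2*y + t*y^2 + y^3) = y/(6*t^2 + 5*t*y + y^2)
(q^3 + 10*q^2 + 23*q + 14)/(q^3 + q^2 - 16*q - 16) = (q^2 + 9*q + 14)/(q^2 - 16)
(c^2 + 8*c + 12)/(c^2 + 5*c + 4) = (c^2 + 8*c + 12)/(c^2 + 5*c + 4)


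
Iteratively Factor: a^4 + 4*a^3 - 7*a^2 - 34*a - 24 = (a - 3)*(a^3 + 7*a^2 + 14*a + 8) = (a - 3)*(a + 2)*(a^2 + 5*a + 4) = (a - 3)*(a + 1)*(a + 2)*(a + 4)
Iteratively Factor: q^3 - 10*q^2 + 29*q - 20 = (q - 5)*(q^2 - 5*q + 4) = (q - 5)*(q - 4)*(q - 1)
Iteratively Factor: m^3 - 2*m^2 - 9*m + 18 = (m + 3)*(m^2 - 5*m + 6) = (m - 3)*(m + 3)*(m - 2)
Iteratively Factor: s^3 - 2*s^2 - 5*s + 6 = (s - 1)*(s^2 - s - 6) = (s - 1)*(s + 2)*(s - 3)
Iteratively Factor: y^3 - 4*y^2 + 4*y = (y)*(y^2 - 4*y + 4) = y*(y - 2)*(y - 2)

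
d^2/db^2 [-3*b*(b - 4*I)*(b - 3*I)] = -18*b + 42*I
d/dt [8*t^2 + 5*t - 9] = 16*t + 5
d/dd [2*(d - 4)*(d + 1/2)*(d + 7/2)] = 6*d^2 - 57/2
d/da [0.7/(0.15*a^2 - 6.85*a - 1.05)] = (4.795 - 0.21*a)/(-0.15*a^2 + 6.85*a + 1.05)^2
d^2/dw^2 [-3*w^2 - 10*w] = -6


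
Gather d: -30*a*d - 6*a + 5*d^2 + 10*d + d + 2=-6*a + 5*d^2 + d*(11 - 30*a) + 2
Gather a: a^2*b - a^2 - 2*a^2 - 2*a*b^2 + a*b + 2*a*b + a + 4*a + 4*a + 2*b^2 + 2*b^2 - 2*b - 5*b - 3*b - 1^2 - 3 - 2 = a^2*(b - 3) + a*(-2*b^2 + 3*b + 9) + 4*b^2 - 10*b - 6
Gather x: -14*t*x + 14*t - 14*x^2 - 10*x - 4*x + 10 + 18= 14*t - 14*x^2 + x*(-14*t - 14) + 28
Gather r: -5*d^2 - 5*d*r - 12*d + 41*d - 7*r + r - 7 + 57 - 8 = -5*d^2 + 29*d + r*(-5*d - 6) + 42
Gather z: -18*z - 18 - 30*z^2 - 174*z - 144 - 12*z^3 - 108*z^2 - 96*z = -12*z^3 - 138*z^2 - 288*z - 162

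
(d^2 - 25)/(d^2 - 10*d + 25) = (d + 5)/(d - 5)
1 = 1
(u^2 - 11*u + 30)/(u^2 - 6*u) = (u - 5)/u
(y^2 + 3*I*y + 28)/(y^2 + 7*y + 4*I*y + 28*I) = (y^2 + 3*I*y + 28)/(y^2 + y*(7 + 4*I) + 28*I)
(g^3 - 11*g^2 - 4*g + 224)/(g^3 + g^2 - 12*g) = (g^2 - 15*g + 56)/(g*(g - 3))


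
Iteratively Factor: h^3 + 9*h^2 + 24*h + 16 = (h + 1)*(h^2 + 8*h + 16) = (h + 1)*(h + 4)*(h + 4)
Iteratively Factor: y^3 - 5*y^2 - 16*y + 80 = (y - 5)*(y^2 - 16) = (y - 5)*(y - 4)*(y + 4)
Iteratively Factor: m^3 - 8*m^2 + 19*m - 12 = (m - 4)*(m^2 - 4*m + 3) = (m - 4)*(m - 3)*(m - 1)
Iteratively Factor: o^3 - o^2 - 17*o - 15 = (o - 5)*(o^2 + 4*o + 3) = (o - 5)*(o + 3)*(o + 1)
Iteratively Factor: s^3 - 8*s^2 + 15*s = (s)*(s^2 - 8*s + 15) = s*(s - 3)*(s - 5)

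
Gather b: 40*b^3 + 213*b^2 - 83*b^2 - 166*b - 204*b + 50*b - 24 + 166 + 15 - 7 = 40*b^3 + 130*b^2 - 320*b + 150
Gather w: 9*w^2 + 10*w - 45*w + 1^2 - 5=9*w^2 - 35*w - 4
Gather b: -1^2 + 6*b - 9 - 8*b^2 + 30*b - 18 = -8*b^2 + 36*b - 28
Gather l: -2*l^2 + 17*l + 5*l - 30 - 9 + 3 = -2*l^2 + 22*l - 36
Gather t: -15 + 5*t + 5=5*t - 10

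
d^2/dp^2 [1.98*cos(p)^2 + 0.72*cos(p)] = -0.72*cos(p) - 3.96*cos(2*p)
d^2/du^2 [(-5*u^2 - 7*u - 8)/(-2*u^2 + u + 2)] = 4*(19*u^3 + 78*u^2 + 18*u + 23)/(8*u^6 - 12*u^5 - 18*u^4 + 23*u^3 + 18*u^2 - 12*u - 8)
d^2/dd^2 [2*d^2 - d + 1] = 4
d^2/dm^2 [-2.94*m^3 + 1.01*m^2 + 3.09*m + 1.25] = 2.02 - 17.64*m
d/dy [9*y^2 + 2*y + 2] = 18*y + 2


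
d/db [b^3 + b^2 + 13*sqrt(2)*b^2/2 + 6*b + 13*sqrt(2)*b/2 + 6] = 3*b^2 + 2*b + 13*sqrt(2)*b + 6 + 13*sqrt(2)/2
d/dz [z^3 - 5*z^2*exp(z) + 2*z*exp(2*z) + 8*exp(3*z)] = -5*z^2*exp(z) + 3*z^2 + 4*z*exp(2*z) - 10*z*exp(z) + 24*exp(3*z) + 2*exp(2*z)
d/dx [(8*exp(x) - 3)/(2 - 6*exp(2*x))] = (12*exp(2*x) - 9*exp(x) + 4)*exp(x)/(9*exp(4*x) - 6*exp(2*x) + 1)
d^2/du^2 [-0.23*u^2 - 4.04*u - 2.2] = -0.460000000000000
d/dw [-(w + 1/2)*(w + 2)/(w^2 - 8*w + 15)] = 7*(3*w^2 - 8*w - 13)/(2*(w^4 - 16*w^3 + 94*w^2 - 240*w + 225))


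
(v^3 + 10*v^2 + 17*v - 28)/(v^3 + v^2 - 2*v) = (v^2 + 11*v + 28)/(v*(v + 2))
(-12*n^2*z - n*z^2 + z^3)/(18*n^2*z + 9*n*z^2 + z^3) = (-4*n + z)/(6*n + z)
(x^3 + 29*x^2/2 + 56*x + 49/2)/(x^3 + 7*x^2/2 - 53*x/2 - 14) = (x + 7)/(x - 4)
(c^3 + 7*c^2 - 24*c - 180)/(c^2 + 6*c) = c + 1 - 30/c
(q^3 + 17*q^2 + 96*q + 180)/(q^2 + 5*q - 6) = (q^2 + 11*q + 30)/(q - 1)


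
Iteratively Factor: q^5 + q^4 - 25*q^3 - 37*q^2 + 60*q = (q)*(q^4 + q^3 - 25*q^2 - 37*q + 60) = q*(q - 1)*(q^3 + 2*q^2 - 23*q - 60) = q*(q - 1)*(q + 3)*(q^2 - q - 20) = q*(q - 1)*(q + 3)*(q + 4)*(q - 5)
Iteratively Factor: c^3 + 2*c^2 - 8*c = (c - 2)*(c^2 + 4*c) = c*(c - 2)*(c + 4)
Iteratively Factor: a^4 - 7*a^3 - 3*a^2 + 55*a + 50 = (a - 5)*(a^3 - 2*a^2 - 13*a - 10) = (a - 5)*(a + 1)*(a^2 - 3*a - 10) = (a - 5)^2*(a + 1)*(a + 2)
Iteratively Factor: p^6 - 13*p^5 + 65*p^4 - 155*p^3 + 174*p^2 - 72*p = (p - 3)*(p^5 - 10*p^4 + 35*p^3 - 50*p^2 + 24*p) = (p - 4)*(p - 3)*(p^4 - 6*p^3 + 11*p^2 - 6*p) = (p - 4)*(p - 3)*(p - 2)*(p^3 - 4*p^2 + 3*p) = (p - 4)*(p - 3)^2*(p - 2)*(p^2 - p) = (p - 4)*(p - 3)^2*(p - 2)*(p - 1)*(p)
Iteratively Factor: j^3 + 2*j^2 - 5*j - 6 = (j - 2)*(j^2 + 4*j + 3) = (j - 2)*(j + 3)*(j + 1)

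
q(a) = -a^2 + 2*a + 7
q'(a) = 2 - 2*a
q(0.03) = 7.06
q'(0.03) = 1.94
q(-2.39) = -3.49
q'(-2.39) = 6.78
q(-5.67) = -36.49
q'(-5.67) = 13.34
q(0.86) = 7.98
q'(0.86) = 0.28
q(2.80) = 4.76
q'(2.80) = -3.60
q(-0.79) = 4.80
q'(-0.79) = 3.58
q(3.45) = 2.00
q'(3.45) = -4.90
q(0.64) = 7.87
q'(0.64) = 0.72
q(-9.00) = -92.00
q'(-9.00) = 20.00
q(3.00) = 4.00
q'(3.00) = -4.00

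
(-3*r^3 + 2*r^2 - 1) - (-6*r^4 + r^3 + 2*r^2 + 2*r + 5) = 6*r^4 - 4*r^3 - 2*r - 6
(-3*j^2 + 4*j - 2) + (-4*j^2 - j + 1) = -7*j^2 + 3*j - 1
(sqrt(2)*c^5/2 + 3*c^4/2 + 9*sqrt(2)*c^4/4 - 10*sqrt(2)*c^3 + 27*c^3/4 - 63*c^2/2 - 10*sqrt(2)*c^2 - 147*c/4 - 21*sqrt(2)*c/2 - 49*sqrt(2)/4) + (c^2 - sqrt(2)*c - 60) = sqrt(2)*c^5/2 + 3*c^4/2 + 9*sqrt(2)*c^4/4 - 10*sqrt(2)*c^3 + 27*c^3/4 - 61*c^2/2 - 10*sqrt(2)*c^2 - 147*c/4 - 23*sqrt(2)*c/2 - 60 - 49*sqrt(2)/4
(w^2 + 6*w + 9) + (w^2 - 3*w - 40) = 2*w^2 + 3*w - 31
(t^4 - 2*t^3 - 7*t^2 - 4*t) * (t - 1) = t^5 - 3*t^4 - 5*t^3 + 3*t^2 + 4*t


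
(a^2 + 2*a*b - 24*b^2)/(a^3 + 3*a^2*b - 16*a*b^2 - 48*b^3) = (a + 6*b)/(a^2 + 7*a*b + 12*b^2)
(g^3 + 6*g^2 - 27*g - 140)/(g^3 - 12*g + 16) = (g^2 + 2*g - 35)/(g^2 - 4*g + 4)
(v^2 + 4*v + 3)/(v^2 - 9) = (v + 1)/(v - 3)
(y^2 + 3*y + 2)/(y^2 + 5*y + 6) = (y + 1)/(y + 3)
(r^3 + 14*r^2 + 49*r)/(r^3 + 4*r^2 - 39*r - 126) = r*(r + 7)/(r^2 - 3*r - 18)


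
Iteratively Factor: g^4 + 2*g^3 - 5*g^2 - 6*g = (g - 2)*(g^3 + 4*g^2 + 3*g) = g*(g - 2)*(g^2 + 4*g + 3) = g*(g - 2)*(g + 1)*(g + 3)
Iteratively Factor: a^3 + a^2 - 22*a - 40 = (a + 2)*(a^2 - a - 20) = (a - 5)*(a + 2)*(a + 4)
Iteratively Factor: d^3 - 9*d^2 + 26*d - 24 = (d - 2)*(d^2 - 7*d + 12) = (d - 4)*(d - 2)*(d - 3)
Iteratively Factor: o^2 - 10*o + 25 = (o - 5)*(o - 5)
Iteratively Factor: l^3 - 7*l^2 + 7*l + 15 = (l - 5)*(l^2 - 2*l - 3) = (l - 5)*(l + 1)*(l - 3)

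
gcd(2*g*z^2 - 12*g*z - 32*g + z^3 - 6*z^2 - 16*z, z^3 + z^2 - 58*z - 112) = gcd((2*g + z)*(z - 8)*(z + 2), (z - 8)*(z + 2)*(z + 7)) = z^2 - 6*z - 16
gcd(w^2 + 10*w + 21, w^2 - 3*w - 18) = w + 3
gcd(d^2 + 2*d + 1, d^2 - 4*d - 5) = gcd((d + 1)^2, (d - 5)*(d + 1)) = d + 1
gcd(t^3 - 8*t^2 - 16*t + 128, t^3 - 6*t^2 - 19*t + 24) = t - 8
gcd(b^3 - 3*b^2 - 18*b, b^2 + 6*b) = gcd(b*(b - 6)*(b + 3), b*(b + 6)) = b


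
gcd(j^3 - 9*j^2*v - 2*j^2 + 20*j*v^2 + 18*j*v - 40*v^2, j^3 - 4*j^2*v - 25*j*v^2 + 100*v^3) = j^2 - 9*j*v + 20*v^2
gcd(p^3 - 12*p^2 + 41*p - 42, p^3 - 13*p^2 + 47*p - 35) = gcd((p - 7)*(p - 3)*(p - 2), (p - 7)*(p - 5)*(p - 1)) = p - 7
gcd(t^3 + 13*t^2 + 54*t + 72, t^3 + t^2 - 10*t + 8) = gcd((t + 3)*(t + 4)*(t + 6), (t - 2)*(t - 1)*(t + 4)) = t + 4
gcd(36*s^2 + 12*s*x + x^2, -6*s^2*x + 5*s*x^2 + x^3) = 6*s + x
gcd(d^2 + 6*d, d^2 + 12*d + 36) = d + 6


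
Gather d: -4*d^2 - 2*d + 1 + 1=-4*d^2 - 2*d + 2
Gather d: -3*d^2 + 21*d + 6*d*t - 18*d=-3*d^2 + d*(6*t + 3)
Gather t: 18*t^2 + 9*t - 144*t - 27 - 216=18*t^2 - 135*t - 243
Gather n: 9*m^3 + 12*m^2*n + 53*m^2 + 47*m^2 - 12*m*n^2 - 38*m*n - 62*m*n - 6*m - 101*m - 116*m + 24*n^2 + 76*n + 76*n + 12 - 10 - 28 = 9*m^3 + 100*m^2 - 223*m + n^2*(24 - 12*m) + n*(12*m^2 - 100*m + 152) - 26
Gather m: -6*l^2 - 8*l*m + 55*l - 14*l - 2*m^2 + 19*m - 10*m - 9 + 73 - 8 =-6*l^2 + 41*l - 2*m^2 + m*(9 - 8*l) + 56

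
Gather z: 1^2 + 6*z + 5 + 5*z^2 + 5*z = 5*z^2 + 11*z + 6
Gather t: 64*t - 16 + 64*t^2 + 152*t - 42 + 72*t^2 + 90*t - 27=136*t^2 + 306*t - 85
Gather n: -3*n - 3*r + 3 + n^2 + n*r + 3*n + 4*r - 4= n^2 + n*r + r - 1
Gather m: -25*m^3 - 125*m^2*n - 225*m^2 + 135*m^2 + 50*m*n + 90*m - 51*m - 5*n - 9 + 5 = -25*m^3 + m^2*(-125*n - 90) + m*(50*n + 39) - 5*n - 4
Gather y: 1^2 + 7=8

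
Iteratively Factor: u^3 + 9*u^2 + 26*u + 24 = (u + 3)*(u^2 + 6*u + 8) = (u + 2)*(u + 3)*(u + 4)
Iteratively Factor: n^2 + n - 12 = (n + 4)*(n - 3)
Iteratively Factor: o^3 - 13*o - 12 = (o + 3)*(o^2 - 3*o - 4) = (o + 1)*(o + 3)*(o - 4)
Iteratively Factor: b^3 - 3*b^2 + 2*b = (b - 2)*(b^2 - b) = (b - 2)*(b - 1)*(b)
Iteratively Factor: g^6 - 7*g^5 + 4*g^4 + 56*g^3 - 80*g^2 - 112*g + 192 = (g - 2)*(g^5 - 5*g^4 - 6*g^3 + 44*g^2 + 8*g - 96) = (g - 3)*(g - 2)*(g^4 - 2*g^3 - 12*g^2 + 8*g + 32) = (g - 3)*(g - 2)*(g + 2)*(g^3 - 4*g^2 - 4*g + 16) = (g - 4)*(g - 3)*(g - 2)*(g + 2)*(g^2 - 4) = (g - 4)*(g - 3)*(g - 2)^2*(g + 2)*(g + 2)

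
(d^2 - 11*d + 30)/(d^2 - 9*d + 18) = (d - 5)/(d - 3)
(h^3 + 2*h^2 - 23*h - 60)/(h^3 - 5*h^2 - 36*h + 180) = (h^2 + 7*h + 12)/(h^2 - 36)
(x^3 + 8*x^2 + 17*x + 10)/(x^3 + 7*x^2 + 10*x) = (x + 1)/x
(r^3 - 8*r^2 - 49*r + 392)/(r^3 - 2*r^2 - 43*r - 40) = (r^2 - 49)/(r^2 + 6*r + 5)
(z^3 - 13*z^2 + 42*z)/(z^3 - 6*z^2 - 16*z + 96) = z*(z - 7)/(z^2 - 16)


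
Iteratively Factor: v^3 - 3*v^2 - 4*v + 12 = (v + 2)*(v^2 - 5*v + 6) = (v - 3)*(v + 2)*(v - 2)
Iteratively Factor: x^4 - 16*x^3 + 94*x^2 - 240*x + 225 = (x - 3)*(x^3 - 13*x^2 + 55*x - 75) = (x - 5)*(x - 3)*(x^2 - 8*x + 15) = (x - 5)*(x - 3)^2*(x - 5)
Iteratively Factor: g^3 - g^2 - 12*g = (g)*(g^2 - g - 12) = g*(g + 3)*(g - 4)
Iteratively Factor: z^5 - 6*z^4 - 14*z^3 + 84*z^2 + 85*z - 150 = (z + 3)*(z^4 - 9*z^3 + 13*z^2 + 45*z - 50) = (z - 1)*(z + 3)*(z^3 - 8*z^2 + 5*z + 50) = (z - 5)*(z - 1)*(z + 3)*(z^2 - 3*z - 10) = (z - 5)*(z - 1)*(z + 2)*(z + 3)*(z - 5)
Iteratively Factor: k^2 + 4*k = (k)*(k + 4)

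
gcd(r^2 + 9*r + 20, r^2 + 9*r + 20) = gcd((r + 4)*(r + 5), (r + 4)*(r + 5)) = r^2 + 9*r + 20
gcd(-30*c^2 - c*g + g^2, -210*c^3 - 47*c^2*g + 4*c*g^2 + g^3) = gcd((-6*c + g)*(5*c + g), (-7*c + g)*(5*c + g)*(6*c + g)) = 5*c + g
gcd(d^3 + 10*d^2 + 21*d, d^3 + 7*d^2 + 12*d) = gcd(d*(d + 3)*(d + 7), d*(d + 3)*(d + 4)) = d^2 + 3*d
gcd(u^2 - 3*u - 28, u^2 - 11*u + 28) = u - 7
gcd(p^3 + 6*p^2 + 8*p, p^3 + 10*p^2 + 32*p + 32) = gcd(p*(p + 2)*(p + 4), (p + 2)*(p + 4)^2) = p^2 + 6*p + 8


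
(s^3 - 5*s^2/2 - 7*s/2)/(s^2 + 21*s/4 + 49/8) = 4*s*(2*s^2 - 5*s - 7)/(8*s^2 + 42*s + 49)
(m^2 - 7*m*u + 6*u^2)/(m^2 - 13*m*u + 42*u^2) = (-m + u)/(-m + 7*u)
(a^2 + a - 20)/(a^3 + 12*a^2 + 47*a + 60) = (a - 4)/(a^2 + 7*a + 12)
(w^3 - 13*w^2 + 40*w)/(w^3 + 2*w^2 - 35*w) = (w - 8)/(w + 7)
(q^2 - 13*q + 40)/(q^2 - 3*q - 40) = (q - 5)/(q + 5)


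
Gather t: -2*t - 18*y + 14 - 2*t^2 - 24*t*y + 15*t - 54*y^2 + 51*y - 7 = -2*t^2 + t*(13 - 24*y) - 54*y^2 + 33*y + 7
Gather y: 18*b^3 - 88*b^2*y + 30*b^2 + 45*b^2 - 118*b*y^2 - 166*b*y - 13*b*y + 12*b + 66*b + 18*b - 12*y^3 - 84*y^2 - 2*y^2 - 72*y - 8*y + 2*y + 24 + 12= 18*b^3 + 75*b^2 + 96*b - 12*y^3 + y^2*(-118*b - 86) + y*(-88*b^2 - 179*b - 78) + 36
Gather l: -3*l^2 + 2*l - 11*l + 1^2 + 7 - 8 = -3*l^2 - 9*l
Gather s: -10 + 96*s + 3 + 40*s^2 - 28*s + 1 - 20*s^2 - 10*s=20*s^2 + 58*s - 6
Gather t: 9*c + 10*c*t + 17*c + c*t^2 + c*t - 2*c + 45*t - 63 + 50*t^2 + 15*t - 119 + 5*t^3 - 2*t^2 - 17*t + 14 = 24*c + 5*t^3 + t^2*(c + 48) + t*(11*c + 43) - 168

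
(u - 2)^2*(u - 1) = u^3 - 5*u^2 + 8*u - 4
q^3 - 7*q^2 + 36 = (q - 6)*(q - 3)*(q + 2)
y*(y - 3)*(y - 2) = y^3 - 5*y^2 + 6*y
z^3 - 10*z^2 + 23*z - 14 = (z - 7)*(z - 2)*(z - 1)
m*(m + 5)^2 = m^3 + 10*m^2 + 25*m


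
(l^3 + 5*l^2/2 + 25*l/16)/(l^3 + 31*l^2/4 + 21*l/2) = (16*l^2 + 40*l + 25)/(4*(4*l^2 + 31*l + 42))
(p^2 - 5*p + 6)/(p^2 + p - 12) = (p - 2)/(p + 4)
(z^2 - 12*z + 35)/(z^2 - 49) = (z - 5)/(z + 7)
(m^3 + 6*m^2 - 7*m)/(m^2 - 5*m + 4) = m*(m + 7)/(m - 4)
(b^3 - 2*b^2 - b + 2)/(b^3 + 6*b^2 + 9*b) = (b^3 - 2*b^2 - b + 2)/(b*(b^2 + 6*b + 9))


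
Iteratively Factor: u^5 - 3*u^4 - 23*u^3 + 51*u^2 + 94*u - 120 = (u - 1)*(u^4 - 2*u^3 - 25*u^2 + 26*u + 120) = (u - 3)*(u - 1)*(u^3 + u^2 - 22*u - 40) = (u - 5)*(u - 3)*(u - 1)*(u^2 + 6*u + 8) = (u - 5)*(u - 3)*(u - 1)*(u + 2)*(u + 4)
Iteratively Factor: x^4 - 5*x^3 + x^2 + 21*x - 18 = (x - 3)*(x^3 - 2*x^2 - 5*x + 6) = (x - 3)*(x + 2)*(x^2 - 4*x + 3) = (x - 3)^2*(x + 2)*(x - 1)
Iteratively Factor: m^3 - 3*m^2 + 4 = (m - 2)*(m^2 - m - 2) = (m - 2)^2*(m + 1)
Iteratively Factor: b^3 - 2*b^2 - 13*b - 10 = (b + 2)*(b^2 - 4*b - 5) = (b - 5)*(b + 2)*(b + 1)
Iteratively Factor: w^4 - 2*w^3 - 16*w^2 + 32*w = (w - 2)*(w^3 - 16*w) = (w - 4)*(w - 2)*(w^2 + 4*w) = (w - 4)*(w - 2)*(w + 4)*(w)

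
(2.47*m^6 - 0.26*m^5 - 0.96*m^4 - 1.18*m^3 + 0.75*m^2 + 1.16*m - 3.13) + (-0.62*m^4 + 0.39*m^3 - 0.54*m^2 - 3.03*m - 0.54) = 2.47*m^6 - 0.26*m^5 - 1.58*m^4 - 0.79*m^3 + 0.21*m^2 - 1.87*m - 3.67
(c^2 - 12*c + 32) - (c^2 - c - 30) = 62 - 11*c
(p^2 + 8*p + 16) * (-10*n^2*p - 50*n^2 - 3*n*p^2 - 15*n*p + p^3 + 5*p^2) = -10*n^2*p^3 - 130*n^2*p^2 - 560*n^2*p - 800*n^2 - 3*n*p^4 - 39*n*p^3 - 168*n*p^2 - 240*n*p + p^5 + 13*p^4 + 56*p^3 + 80*p^2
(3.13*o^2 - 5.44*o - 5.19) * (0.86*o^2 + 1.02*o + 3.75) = 2.6918*o^4 - 1.4858*o^3 + 1.7253*o^2 - 25.6938*o - 19.4625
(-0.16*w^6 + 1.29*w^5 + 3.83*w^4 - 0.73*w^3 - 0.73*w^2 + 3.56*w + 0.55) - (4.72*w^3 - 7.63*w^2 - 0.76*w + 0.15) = -0.16*w^6 + 1.29*w^5 + 3.83*w^4 - 5.45*w^3 + 6.9*w^2 + 4.32*w + 0.4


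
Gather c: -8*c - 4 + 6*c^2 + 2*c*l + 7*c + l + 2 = 6*c^2 + c*(2*l - 1) + l - 2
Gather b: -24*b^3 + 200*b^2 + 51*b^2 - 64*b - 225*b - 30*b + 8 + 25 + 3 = -24*b^3 + 251*b^2 - 319*b + 36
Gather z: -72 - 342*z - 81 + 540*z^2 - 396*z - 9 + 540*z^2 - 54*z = 1080*z^2 - 792*z - 162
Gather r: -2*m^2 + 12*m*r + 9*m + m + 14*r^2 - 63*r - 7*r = -2*m^2 + 10*m + 14*r^2 + r*(12*m - 70)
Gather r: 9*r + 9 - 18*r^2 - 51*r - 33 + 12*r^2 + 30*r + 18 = -6*r^2 - 12*r - 6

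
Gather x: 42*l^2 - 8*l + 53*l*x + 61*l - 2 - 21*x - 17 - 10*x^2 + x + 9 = 42*l^2 + 53*l - 10*x^2 + x*(53*l - 20) - 10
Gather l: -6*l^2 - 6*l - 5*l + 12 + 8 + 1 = -6*l^2 - 11*l + 21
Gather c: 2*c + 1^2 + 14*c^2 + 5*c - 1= 14*c^2 + 7*c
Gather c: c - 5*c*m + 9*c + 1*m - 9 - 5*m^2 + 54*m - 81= c*(10 - 5*m) - 5*m^2 + 55*m - 90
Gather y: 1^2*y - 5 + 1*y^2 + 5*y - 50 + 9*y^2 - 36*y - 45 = 10*y^2 - 30*y - 100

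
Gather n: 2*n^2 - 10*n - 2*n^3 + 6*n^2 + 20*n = -2*n^3 + 8*n^2 + 10*n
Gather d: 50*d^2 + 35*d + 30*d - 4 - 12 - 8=50*d^2 + 65*d - 24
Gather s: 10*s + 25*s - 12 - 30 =35*s - 42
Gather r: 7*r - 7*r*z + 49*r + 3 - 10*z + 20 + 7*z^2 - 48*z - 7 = r*(56 - 7*z) + 7*z^2 - 58*z + 16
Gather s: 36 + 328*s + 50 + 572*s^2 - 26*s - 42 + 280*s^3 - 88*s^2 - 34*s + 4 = 280*s^3 + 484*s^2 + 268*s + 48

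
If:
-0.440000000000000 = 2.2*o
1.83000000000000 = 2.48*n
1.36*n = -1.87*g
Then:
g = -0.54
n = 0.74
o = -0.20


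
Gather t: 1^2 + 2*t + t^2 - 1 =t^2 + 2*t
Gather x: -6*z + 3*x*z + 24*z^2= 3*x*z + 24*z^2 - 6*z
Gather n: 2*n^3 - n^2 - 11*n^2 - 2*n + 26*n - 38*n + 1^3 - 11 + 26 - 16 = 2*n^3 - 12*n^2 - 14*n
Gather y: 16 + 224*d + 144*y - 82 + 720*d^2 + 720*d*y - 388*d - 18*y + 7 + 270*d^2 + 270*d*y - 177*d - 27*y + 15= 990*d^2 - 341*d + y*(990*d + 99) - 44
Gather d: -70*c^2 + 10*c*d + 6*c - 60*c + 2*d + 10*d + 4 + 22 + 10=-70*c^2 - 54*c + d*(10*c + 12) + 36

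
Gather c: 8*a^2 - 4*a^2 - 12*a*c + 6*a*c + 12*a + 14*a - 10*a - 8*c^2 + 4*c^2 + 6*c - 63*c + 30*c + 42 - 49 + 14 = 4*a^2 + 16*a - 4*c^2 + c*(-6*a - 27) + 7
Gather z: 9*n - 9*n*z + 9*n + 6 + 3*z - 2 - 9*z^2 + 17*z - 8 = 18*n - 9*z^2 + z*(20 - 9*n) - 4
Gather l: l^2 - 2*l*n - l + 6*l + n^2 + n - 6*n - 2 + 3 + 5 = l^2 + l*(5 - 2*n) + n^2 - 5*n + 6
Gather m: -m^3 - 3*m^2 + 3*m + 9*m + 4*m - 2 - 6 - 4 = -m^3 - 3*m^2 + 16*m - 12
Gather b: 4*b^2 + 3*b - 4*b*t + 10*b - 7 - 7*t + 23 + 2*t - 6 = 4*b^2 + b*(13 - 4*t) - 5*t + 10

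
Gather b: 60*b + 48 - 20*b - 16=40*b + 32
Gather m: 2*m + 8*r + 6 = 2*m + 8*r + 6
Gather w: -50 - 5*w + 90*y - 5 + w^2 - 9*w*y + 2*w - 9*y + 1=w^2 + w*(-9*y - 3) + 81*y - 54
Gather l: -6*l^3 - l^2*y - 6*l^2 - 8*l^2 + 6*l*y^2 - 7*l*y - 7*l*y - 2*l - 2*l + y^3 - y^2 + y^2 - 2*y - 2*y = -6*l^3 + l^2*(-y - 14) + l*(6*y^2 - 14*y - 4) + y^3 - 4*y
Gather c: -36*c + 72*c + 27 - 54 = 36*c - 27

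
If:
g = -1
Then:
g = -1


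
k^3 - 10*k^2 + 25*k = k*(k - 5)^2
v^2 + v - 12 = (v - 3)*(v + 4)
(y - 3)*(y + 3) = y^2 - 9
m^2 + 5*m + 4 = (m + 1)*(m + 4)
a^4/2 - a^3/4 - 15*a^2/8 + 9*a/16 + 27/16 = (a/2 + 1/2)*(a - 3/2)^2*(a + 3/2)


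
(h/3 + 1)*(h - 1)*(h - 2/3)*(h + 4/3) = h^4/3 + 8*h^3/9 - 23*h^2/27 - 34*h/27 + 8/9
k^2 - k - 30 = (k - 6)*(k + 5)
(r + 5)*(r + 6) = r^2 + 11*r + 30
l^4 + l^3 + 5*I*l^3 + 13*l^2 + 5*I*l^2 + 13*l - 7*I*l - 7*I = (l + 1)*(l - I)^2*(l + 7*I)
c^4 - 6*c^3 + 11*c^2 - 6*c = c*(c - 3)*(c - 2)*(c - 1)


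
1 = 1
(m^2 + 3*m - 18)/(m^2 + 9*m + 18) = (m - 3)/(m + 3)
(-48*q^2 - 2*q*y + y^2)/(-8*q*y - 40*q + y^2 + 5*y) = (6*q + y)/(y + 5)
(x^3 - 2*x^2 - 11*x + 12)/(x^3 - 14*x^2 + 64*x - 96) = (x^2 + 2*x - 3)/(x^2 - 10*x + 24)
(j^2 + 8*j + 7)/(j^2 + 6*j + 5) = (j + 7)/(j + 5)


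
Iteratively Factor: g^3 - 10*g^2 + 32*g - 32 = (g - 2)*(g^2 - 8*g + 16) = (g - 4)*(g - 2)*(g - 4)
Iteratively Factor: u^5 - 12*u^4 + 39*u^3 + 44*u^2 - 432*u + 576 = (u - 3)*(u^4 - 9*u^3 + 12*u^2 + 80*u - 192) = (u - 4)*(u - 3)*(u^3 - 5*u^2 - 8*u + 48) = (u - 4)^2*(u - 3)*(u^2 - u - 12) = (u - 4)^3*(u - 3)*(u + 3)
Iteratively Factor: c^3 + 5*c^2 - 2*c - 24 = (c + 4)*(c^2 + c - 6) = (c - 2)*(c + 4)*(c + 3)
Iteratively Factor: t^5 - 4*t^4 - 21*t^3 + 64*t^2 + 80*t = (t + 1)*(t^4 - 5*t^3 - 16*t^2 + 80*t) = (t - 4)*(t + 1)*(t^3 - t^2 - 20*t) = (t - 4)*(t + 1)*(t + 4)*(t^2 - 5*t) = t*(t - 4)*(t + 1)*(t + 4)*(t - 5)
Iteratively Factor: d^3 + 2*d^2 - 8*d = (d)*(d^2 + 2*d - 8) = d*(d - 2)*(d + 4)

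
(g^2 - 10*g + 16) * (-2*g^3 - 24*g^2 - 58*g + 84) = -2*g^5 - 4*g^4 + 150*g^3 + 280*g^2 - 1768*g + 1344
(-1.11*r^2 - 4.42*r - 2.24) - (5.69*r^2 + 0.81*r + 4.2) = -6.8*r^2 - 5.23*r - 6.44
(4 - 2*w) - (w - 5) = 9 - 3*w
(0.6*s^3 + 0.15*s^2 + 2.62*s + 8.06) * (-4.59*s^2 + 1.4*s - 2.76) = -2.754*s^5 + 0.1515*s^4 - 13.4718*s^3 - 33.7414*s^2 + 4.0528*s - 22.2456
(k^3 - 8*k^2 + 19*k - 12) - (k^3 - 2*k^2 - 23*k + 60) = -6*k^2 + 42*k - 72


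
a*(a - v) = a^2 - a*v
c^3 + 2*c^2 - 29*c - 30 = (c - 5)*(c + 1)*(c + 6)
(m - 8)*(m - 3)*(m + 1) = m^3 - 10*m^2 + 13*m + 24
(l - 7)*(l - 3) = l^2 - 10*l + 21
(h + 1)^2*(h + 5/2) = h^3 + 9*h^2/2 + 6*h + 5/2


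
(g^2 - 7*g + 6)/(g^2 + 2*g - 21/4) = 4*(g^2 - 7*g + 6)/(4*g^2 + 8*g - 21)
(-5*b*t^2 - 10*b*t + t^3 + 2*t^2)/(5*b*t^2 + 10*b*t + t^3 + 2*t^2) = (-5*b + t)/(5*b + t)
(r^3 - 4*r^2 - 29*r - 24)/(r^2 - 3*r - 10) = (-r^3 + 4*r^2 + 29*r + 24)/(-r^2 + 3*r + 10)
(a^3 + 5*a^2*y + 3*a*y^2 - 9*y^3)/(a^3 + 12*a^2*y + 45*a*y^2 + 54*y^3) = (a - y)/(a + 6*y)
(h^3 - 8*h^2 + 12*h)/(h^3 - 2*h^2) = (h - 6)/h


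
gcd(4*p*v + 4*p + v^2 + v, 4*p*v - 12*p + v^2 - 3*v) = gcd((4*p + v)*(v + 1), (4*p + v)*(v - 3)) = 4*p + v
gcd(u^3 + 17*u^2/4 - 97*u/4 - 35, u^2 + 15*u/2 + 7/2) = u + 7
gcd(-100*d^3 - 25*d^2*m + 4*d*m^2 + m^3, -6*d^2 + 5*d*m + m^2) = 1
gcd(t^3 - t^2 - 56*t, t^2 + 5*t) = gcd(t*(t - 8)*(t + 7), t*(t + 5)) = t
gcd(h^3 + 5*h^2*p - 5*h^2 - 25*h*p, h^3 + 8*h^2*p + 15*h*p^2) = h^2 + 5*h*p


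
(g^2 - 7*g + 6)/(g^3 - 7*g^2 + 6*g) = 1/g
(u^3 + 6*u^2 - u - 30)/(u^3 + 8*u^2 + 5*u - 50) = (u + 3)/(u + 5)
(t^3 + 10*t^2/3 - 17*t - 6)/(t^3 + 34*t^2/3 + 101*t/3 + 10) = (t - 3)/(t + 5)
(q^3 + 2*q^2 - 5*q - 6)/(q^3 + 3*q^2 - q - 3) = (q - 2)/(q - 1)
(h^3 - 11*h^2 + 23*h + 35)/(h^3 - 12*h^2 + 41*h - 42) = (h^2 - 4*h - 5)/(h^2 - 5*h + 6)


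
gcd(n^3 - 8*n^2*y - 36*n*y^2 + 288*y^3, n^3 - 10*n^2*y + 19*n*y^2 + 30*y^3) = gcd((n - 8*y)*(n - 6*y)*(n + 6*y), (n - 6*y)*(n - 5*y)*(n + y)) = -n + 6*y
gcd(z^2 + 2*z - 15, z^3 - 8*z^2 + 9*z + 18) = z - 3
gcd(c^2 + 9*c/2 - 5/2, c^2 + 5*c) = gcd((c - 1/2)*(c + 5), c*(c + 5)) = c + 5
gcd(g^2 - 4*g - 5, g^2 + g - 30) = g - 5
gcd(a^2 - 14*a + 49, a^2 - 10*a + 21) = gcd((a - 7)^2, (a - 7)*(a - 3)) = a - 7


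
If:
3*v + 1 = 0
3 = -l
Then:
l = -3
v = -1/3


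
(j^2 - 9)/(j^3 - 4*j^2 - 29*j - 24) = (j - 3)/(j^2 - 7*j - 8)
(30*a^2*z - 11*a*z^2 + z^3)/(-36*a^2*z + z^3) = (-5*a + z)/(6*a + z)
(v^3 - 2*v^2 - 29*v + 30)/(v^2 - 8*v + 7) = (v^2 - v - 30)/(v - 7)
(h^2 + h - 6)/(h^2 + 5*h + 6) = (h - 2)/(h + 2)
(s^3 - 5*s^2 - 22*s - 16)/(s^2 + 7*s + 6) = (s^2 - 6*s - 16)/(s + 6)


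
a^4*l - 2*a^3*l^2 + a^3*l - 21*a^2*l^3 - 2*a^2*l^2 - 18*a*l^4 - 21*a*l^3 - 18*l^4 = (a - 6*l)*(a + l)*(a + 3*l)*(a*l + l)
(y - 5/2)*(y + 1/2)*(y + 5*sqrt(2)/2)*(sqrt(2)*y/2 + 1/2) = sqrt(2)*y^4/2 - sqrt(2)*y^3 + 3*y^3 - 6*y^2 + 5*sqrt(2)*y^2/8 - 15*y/4 - 5*sqrt(2)*y/2 - 25*sqrt(2)/16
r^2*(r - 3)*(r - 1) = r^4 - 4*r^3 + 3*r^2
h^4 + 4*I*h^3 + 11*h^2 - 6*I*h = h*(h - I)^2*(h + 6*I)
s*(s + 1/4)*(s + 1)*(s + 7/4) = s^4 + 3*s^3 + 39*s^2/16 + 7*s/16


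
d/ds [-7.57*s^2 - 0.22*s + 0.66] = -15.14*s - 0.22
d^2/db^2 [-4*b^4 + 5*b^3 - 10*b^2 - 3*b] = -48*b^2 + 30*b - 20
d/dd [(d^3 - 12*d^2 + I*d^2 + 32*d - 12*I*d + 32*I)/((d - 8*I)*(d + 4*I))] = (d^4 - 8*I*d^3 + d^2*(68 + 60*I) - 768*d + 896 - 384*I)/(d^4 - 8*I*d^3 + 48*d^2 - 256*I*d + 1024)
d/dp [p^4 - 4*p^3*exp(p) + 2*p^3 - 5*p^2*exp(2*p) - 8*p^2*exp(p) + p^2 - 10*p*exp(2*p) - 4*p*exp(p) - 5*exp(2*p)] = -4*p^3*exp(p) + 4*p^3 - 10*p^2*exp(2*p) - 20*p^2*exp(p) + 6*p^2 - 30*p*exp(2*p) - 20*p*exp(p) + 2*p - 20*exp(2*p) - 4*exp(p)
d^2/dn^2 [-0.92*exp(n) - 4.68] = -0.92*exp(n)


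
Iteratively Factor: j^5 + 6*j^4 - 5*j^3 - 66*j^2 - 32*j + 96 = (j + 4)*(j^4 + 2*j^3 - 13*j^2 - 14*j + 24) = (j + 2)*(j + 4)*(j^3 - 13*j + 12) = (j - 3)*(j + 2)*(j + 4)*(j^2 + 3*j - 4) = (j - 3)*(j - 1)*(j + 2)*(j + 4)*(j + 4)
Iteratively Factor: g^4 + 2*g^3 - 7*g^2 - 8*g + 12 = (g - 1)*(g^3 + 3*g^2 - 4*g - 12) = (g - 1)*(g + 3)*(g^2 - 4) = (g - 1)*(g + 2)*(g + 3)*(g - 2)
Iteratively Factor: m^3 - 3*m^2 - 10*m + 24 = (m - 2)*(m^2 - m - 12) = (m - 4)*(m - 2)*(m + 3)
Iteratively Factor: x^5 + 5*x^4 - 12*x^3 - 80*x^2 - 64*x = (x + 4)*(x^4 + x^3 - 16*x^2 - 16*x) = (x + 4)^2*(x^3 - 3*x^2 - 4*x) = (x + 1)*(x + 4)^2*(x^2 - 4*x) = (x - 4)*(x + 1)*(x + 4)^2*(x)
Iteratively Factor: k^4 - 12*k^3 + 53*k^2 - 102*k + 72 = (k - 4)*(k^3 - 8*k^2 + 21*k - 18) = (k - 4)*(k - 3)*(k^2 - 5*k + 6) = (k - 4)*(k - 3)^2*(k - 2)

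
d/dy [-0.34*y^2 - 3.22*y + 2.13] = -0.68*y - 3.22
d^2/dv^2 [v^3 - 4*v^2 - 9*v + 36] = 6*v - 8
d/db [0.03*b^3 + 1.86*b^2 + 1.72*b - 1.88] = 0.09*b^2 + 3.72*b + 1.72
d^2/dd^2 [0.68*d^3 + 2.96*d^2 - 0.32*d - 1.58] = 4.08*d + 5.92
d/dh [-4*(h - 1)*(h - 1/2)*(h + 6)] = -12*h^2 - 36*h + 34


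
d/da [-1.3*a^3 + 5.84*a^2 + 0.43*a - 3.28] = -3.9*a^2 + 11.68*a + 0.43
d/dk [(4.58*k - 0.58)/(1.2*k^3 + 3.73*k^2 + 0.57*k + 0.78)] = (-10.992*k^3 - 14.9954*k^2 + 4.3268*k + 3.903)/(1.44*k^6 + 8.952*k^5 + 15.2809*k^4 + 6.1242*k^3 + 6.1437*k^2 + 0.8892*k + 0.6084)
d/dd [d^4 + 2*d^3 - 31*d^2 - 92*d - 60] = 4*d^3 + 6*d^2 - 62*d - 92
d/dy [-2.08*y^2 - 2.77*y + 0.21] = -4.16*y - 2.77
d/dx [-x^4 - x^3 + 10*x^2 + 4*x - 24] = -4*x^3 - 3*x^2 + 20*x + 4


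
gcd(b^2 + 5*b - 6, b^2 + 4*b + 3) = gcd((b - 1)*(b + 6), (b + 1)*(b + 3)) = 1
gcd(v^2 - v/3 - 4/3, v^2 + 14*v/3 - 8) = v - 4/3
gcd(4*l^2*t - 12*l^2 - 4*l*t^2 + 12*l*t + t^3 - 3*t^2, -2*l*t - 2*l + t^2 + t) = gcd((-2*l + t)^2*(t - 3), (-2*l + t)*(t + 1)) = -2*l + t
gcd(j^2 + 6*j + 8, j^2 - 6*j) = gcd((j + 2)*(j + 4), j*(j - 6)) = 1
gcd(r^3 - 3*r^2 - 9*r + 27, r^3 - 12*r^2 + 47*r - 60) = r - 3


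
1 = 1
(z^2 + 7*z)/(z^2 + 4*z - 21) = z/(z - 3)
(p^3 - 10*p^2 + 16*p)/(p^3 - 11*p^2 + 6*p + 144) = p*(p - 2)/(p^2 - 3*p - 18)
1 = 1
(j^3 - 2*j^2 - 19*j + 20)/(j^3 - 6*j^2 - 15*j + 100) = (j - 1)/(j - 5)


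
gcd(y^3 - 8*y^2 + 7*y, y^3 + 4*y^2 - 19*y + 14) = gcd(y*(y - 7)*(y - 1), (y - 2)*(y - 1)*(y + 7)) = y - 1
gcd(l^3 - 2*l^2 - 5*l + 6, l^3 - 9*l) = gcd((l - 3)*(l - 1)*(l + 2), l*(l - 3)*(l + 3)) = l - 3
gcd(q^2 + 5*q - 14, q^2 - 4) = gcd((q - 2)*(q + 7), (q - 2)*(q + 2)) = q - 2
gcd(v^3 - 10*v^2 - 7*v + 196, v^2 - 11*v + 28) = v - 7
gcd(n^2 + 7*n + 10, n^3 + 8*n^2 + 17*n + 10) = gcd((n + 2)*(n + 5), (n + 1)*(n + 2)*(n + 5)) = n^2 + 7*n + 10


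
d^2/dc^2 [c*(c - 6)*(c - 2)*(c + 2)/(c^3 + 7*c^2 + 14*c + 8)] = 2*(73*c^3 + 156*c^2 - 96*c - 368)/(c^6 + 15*c^5 + 87*c^4 + 245*c^3 + 348*c^2 + 240*c + 64)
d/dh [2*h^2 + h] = 4*h + 1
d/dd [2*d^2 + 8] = 4*d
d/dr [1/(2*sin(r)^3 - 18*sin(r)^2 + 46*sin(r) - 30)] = (-3*sin(r)^2 + 18*sin(r) - 23)*cos(r)/(2*(sin(r)^3 - 9*sin(r)^2 + 23*sin(r) - 15)^2)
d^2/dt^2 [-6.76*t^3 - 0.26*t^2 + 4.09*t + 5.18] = -40.56*t - 0.52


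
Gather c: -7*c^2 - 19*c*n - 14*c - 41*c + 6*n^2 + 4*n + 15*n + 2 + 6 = -7*c^2 + c*(-19*n - 55) + 6*n^2 + 19*n + 8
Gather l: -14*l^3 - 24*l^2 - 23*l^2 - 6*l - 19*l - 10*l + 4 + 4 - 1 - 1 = -14*l^3 - 47*l^2 - 35*l + 6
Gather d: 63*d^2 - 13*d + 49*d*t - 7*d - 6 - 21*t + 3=63*d^2 + d*(49*t - 20) - 21*t - 3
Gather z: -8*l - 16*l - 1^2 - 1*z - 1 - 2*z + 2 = -24*l - 3*z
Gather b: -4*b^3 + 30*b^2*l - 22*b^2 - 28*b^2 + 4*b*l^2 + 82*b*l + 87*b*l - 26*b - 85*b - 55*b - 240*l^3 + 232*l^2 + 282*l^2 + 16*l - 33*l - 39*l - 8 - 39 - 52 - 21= -4*b^3 + b^2*(30*l - 50) + b*(4*l^2 + 169*l - 166) - 240*l^3 + 514*l^2 - 56*l - 120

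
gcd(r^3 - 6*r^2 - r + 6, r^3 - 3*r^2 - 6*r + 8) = r - 1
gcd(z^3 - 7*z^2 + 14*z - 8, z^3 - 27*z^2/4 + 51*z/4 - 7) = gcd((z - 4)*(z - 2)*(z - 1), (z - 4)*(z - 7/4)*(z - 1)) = z^2 - 5*z + 4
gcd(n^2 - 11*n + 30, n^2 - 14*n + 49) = 1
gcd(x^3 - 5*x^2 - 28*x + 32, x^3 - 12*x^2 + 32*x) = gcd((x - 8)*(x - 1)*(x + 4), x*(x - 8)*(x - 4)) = x - 8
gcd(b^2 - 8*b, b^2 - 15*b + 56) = b - 8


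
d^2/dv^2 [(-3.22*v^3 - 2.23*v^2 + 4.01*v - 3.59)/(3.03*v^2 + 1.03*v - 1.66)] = (-5.6843418860808e-14*v^5 - 2.8421709430404e-14*v^4 + 48.3259240000001*v^3 - 232.021974*v^2 + 0.554609999999968*v - 42.308606)/(27.818127*v^6 + 28.368981*v^5 - 36.077301*v^4 - 29.991437*v^3 + 19.765122*v^2 + 8.514804*v - 4.574296)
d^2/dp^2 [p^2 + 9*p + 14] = 2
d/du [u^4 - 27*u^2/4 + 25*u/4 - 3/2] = 4*u^3 - 27*u/2 + 25/4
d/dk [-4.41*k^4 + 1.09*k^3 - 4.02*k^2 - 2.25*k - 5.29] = -17.64*k^3 + 3.27*k^2 - 8.04*k - 2.25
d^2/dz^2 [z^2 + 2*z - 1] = 2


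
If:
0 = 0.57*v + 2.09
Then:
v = -3.67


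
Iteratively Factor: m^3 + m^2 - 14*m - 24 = (m - 4)*(m^2 + 5*m + 6) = (m - 4)*(m + 3)*(m + 2)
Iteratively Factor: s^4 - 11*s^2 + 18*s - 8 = (s - 1)*(s^3 + s^2 - 10*s + 8) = (s - 2)*(s - 1)*(s^2 + 3*s - 4) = (s - 2)*(s - 1)^2*(s + 4)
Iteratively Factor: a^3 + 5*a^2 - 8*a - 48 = (a - 3)*(a^2 + 8*a + 16) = (a - 3)*(a + 4)*(a + 4)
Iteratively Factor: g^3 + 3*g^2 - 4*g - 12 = (g + 3)*(g^2 - 4) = (g - 2)*(g + 3)*(g + 2)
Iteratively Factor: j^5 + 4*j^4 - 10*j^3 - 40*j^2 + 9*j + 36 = (j + 3)*(j^4 + j^3 - 13*j^2 - j + 12) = (j - 3)*(j + 3)*(j^3 + 4*j^2 - j - 4) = (j - 3)*(j - 1)*(j + 3)*(j^2 + 5*j + 4) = (j - 3)*(j - 1)*(j + 1)*(j + 3)*(j + 4)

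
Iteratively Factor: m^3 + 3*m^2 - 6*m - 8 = (m + 1)*(m^2 + 2*m - 8) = (m + 1)*(m + 4)*(m - 2)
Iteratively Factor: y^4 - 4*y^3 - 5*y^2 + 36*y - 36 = (y - 3)*(y^3 - y^2 - 8*y + 12) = (y - 3)*(y - 2)*(y^2 + y - 6) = (y - 3)*(y - 2)^2*(y + 3)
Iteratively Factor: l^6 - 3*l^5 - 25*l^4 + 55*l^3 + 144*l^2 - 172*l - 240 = (l - 5)*(l^5 + 2*l^4 - 15*l^3 - 20*l^2 + 44*l + 48) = (l - 5)*(l - 3)*(l^4 + 5*l^3 - 20*l - 16) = (l - 5)*(l - 3)*(l - 2)*(l^3 + 7*l^2 + 14*l + 8) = (l - 5)*(l - 3)*(l - 2)*(l + 1)*(l^2 + 6*l + 8) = (l - 5)*(l - 3)*(l - 2)*(l + 1)*(l + 4)*(l + 2)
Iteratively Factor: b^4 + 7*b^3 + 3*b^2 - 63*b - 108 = (b + 3)*(b^3 + 4*b^2 - 9*b - 36) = (b - 3)*(b + 3)*(b^2 + 7*b + 12) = (b - 3)*(b + 3)*(b + 4)*(b + 3)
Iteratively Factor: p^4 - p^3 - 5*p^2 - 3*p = (p + 1)*(p^3 - 2*p^2 - 3*p) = (p + 1)^2*(p^2 - 3*p) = (p - 3)*(p + 1)^2*(p)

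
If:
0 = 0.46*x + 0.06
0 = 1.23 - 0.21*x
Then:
No Solution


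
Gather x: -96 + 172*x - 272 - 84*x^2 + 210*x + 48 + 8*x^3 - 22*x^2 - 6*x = 8*x^3 - 106*x^2 + 376*x - 320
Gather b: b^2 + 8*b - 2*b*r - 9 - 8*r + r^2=b^2 + b*(8 - 2*r) + r^2 - 8*r - 9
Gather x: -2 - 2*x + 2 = -2*x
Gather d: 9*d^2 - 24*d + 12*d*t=9*d^2 + d*(12*t - 24)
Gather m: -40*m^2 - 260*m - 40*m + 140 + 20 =-40*m^2 - 300*m + 160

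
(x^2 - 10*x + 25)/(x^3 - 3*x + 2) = (x^2 - 10*x + 25)/(x^3 - 3*x + 2)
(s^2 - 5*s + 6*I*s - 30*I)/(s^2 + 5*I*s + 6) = (s - 5)/(s - I)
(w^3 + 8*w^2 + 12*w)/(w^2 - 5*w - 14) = w*(w + 6)/(w - 7)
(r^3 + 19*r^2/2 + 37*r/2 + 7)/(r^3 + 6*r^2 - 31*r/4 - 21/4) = 2*(r + 2)/(2*r - 3)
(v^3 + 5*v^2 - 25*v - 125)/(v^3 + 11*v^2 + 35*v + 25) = (v - 5)/(v + 1)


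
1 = 1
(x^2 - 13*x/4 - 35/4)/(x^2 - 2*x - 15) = (x + 7/4)/(x + 3)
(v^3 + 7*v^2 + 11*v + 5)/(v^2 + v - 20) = (v^2 + 2*v + 1)/(v - 4)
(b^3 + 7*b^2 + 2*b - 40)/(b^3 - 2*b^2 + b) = (b^3 + 7*b^2 + 2*b - 40)/(b*(b^2 - 2*b + 1))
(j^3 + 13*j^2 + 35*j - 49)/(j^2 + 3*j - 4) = (j^2 + 14*j + 49)/(j + 4)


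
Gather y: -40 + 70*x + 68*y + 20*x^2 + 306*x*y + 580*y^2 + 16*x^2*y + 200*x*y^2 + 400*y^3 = 20*x^2 + 70*x + 400*y^3 + y^2*(200*x + 580) + y*(16*x^2 + 306*x + 68) - 40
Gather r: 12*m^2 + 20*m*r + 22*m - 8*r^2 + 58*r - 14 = 12*m^2 + 22*m - 8*r^2 + r*(20*m + 58) - 14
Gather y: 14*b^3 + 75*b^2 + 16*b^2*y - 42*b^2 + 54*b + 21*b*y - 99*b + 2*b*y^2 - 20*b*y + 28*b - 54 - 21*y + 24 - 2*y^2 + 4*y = 14*b^3 + 33*b^2 - 17*b + y^2*(2*b - 2) + y*(16*b^2 + b - 17) - 30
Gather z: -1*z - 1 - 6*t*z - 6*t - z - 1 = -6*t + z*(-6*t - 2) - 2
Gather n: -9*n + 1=1 - 9*n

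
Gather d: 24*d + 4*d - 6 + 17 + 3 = 28*d + 14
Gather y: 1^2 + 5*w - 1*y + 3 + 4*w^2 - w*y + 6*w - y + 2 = 4*w^2 + 11*w + y*(-w - 2) + 6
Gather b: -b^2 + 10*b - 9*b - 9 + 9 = -b^2 + b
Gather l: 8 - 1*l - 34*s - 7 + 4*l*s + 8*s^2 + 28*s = l*(4*s - 1) + 8*s^2 - 6*s + 1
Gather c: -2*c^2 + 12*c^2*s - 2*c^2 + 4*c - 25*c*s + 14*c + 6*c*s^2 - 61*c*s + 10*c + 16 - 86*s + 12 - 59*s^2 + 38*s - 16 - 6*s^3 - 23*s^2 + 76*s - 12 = c^2*(12*s - 4) + c*(6*s^2 - 86*s + 28) - 6*s^3 - 82*s^2 + 28*s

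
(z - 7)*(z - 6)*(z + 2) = z^3 - 11*z^2 + 16*z + 84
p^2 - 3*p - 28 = (p - 7)*(p + 4)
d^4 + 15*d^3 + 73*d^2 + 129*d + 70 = (d + 1)*(d + 2)*(d + 5)*(d + 7)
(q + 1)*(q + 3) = q^2 + 4*q + 3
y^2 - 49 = (y - 7)*(y + 7)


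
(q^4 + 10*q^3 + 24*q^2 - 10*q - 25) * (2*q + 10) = 2*q^5 + 30*q^4 + 148*q^3 + 220*q^2 - 150*q - 250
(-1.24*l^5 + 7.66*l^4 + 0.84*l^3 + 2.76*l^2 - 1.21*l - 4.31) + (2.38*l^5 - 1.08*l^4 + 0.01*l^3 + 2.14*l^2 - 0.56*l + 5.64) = 1.14*l^5 + 6.58*l^4 + 0.85*l^3 + 4.9*l^2 - 1.77*l + 1.33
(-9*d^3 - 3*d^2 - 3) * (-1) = 9*d^3 + 3*d^2 + 3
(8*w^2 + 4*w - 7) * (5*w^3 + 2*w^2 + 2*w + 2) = 40*w^5 + 36*w^4 - 11*w^3 + 10*w^2 - 6*w - 14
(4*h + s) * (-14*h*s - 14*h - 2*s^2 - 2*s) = -56*h^2*s - 56*h^2 - 22*h*s^2 - 22*h*s - 2*s^3 - 2*s^2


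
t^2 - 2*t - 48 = (t - 8)*(t + 6)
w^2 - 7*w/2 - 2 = (w - 4)*(w + 1/2)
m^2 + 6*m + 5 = (m + 1)*(m + 5)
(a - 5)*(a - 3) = a^2 - 8*a + 15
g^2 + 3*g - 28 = (g - 4)*(g + 7)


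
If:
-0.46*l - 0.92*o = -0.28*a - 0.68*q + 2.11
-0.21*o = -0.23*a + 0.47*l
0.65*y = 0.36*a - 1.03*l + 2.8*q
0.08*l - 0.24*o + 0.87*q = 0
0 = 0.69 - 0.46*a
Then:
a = 1.50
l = 2.59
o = -4.16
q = -1.38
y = -9.24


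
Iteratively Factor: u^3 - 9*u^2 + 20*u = (u - 4)*(u^2 - 5*u) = (u - 5)*(u - 4)*(u)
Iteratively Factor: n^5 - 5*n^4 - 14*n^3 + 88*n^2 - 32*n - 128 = (n + 1)*(n^4 - 6*n^3 - 8*n^2 + 96*n - 128) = (n - 2)*(n + 1)*(n^3 - 4*n^2 - 16*n + 64) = (n - 4)*(n - 2)*(n + 1)*(n^2 - 16) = (n - 4)^2*(n - 2)*(n + 1)*(n + 4)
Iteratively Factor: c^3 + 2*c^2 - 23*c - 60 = (c + 3)*(c^2 - c - 20) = (c - 5)*(c + 3)*(c + 4)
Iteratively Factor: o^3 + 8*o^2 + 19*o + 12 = (o + 1)*(o^2 + 7*o + 12) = (o + 1)*(o + 4)*(o + 3)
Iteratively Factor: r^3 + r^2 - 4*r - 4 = (r + 2)*(r^2 - r - 2) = (r + 1)*(r + 2)*(r - 2)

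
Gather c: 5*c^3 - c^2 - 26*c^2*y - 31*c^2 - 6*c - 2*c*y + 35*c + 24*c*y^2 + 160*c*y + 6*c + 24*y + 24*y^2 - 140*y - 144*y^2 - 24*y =5*c^3 + c^2*(-26*y - 32) + c*(24*y^2 + 158*y + 35) - 120*y^2 - 140*y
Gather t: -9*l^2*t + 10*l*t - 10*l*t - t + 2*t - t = -9*l^2*t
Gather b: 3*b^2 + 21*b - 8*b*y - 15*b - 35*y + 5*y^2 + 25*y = 3*b^2 + b*(6 - 8*y) + 5*y^2 - 10*y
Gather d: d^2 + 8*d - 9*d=d^2 - d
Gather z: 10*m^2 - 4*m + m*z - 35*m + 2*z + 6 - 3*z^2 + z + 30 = 10*m^2 - 39*m - 3*z^2 + z*(m + 3) + 36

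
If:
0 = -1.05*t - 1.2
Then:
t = -1.14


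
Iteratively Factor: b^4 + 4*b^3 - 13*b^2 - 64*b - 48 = (b + 1)*(b^3 + 3*b^2 - 16*b - 48) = (b + 1)*(b + 3)*(b^2 - 16) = (b + 1)*(b + 3)*(b + 4)*(b - 4)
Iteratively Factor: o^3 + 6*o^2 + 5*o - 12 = (o - 1)*(o^2 + 7*o + 12) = (o - 1)*(o + 4)*(o + 3)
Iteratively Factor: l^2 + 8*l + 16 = (l + 4)*(l + 4)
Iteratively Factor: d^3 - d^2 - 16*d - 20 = (d - 5)*(d^2 + 4*d + 4) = (d - 5)*(d + 2)*(d + 2)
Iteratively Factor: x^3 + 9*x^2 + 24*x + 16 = (x + 1)*(x^2 + 8*x + 16) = (x + 1)*(x + 4)*(x + 4)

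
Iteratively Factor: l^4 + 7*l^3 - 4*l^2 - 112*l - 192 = (l + 4)*(l^3 + 3*l^2 - 16*l - 48) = (l + 4)^2*(l^2 - l - 12) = (l + 3)*(l + 4)^2*(l - 4)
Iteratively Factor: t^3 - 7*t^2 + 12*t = (t - 4)*(t^2 - 3*t) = (t - 4)*(t - 3)*(t)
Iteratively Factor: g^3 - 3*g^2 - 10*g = (g)*(g^2 - 3*g - 10) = g*(g + 2)*(g - 5)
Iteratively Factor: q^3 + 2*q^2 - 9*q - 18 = (q + 2)*(q^2 - 9) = (q - 3)*(q + 2)*(q + 3)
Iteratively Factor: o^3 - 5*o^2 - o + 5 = (o - 5)*(o^2 - 1) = (o - 5)*(o - 1)*(o + 1)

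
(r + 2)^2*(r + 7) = r^3 + 11*r^2 + 32*r + 28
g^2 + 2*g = g*(g + 2)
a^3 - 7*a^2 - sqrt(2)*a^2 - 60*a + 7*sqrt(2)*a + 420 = (a - 7)*(a - 6*sqrt(2))*(a + 5*sqrt(2))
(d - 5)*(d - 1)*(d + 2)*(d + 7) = d^4 + 3*d^3 - 35*d^2 - 39*d + 70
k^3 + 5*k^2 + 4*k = k*(k + 1)*(k + 4)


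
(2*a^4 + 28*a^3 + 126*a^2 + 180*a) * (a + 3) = 2*a^5 + 34*a^4 + 210*a^3 + 558*a^2 + 540*a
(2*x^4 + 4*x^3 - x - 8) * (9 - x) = -2*x^5 + 14*x^4 + 36*x^3 + x^2 - x - 72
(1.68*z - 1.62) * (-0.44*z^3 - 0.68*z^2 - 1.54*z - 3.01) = -0.7392*z^4 - 0.4296*z^3 - 1.4856*z^2 - 2.562*z + 4.8762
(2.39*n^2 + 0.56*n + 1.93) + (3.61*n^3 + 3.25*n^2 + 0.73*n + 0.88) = 3.61*n^3 + 5.64*n^2 + 1.29*n + 2.81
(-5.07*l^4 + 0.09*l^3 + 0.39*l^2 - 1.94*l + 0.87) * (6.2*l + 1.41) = -31.434*l^5 - 6.5907*l^4 + 2.5449*l^3 - 11.4781*l^2 + 2.6586*l + 1.2267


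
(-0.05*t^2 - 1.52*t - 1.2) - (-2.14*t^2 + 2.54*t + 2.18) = 2.09*t^2 - 4.06*t - 3.38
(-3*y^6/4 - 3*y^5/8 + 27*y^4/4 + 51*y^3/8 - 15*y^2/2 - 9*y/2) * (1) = -3*y^6/4 - 3*y^5/8 + 27*y^4/4 + 51*y^3/8 - 15*y^2/2 - 9*y/2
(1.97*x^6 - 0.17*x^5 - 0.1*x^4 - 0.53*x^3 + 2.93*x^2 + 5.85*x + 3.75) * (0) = 0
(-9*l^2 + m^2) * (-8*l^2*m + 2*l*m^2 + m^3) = 72*l^4*m - 18*l^3*m^2 - 17*l^2*m^3 + 2*l*m^4 + m^5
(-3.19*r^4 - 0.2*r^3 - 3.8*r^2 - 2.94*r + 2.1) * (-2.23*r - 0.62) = 7.1137*r^5 + 2.4238*r^4 + 8.598*r^3 + 8.9122*r^2 - 2.8602*r - 1.302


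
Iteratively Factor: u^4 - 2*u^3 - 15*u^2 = (u)*(u^3 - 2*u^2 - 15*u) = u*(u - 5)*(u^2 + 3*u) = u^2*(u - 5)*(u + 3)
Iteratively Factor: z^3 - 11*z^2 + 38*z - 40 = (z - 2)*(z^2 - 9*z + 20) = (z - 5)*(z - 2)*(z - 4)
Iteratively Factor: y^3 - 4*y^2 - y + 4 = (y - 1)*(y^2 - 3*y - 4) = (y - 1)*(y + 1)*(y - 4)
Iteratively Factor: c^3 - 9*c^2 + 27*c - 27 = (c - 3)*(c^2 - 6*c + 9) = (c - 3)^2*(c - 3)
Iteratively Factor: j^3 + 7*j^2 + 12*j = (j + 4)*(j^2 + 3*j) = j*(j + 4)*(j + 3)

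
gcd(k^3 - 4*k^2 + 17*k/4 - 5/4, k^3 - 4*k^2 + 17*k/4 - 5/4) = k^3 - 4*k^2 + 17*k/4 - 5/4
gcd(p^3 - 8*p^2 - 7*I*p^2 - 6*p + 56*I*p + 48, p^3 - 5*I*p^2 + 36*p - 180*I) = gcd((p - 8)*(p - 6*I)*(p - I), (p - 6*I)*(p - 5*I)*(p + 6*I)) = p - 6*I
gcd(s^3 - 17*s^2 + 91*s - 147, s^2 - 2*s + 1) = 1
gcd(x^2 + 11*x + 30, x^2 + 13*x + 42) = x + 6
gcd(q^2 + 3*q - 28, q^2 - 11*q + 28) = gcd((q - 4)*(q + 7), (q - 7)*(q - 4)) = q - 4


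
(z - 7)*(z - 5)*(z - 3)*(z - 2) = z^4 - 17*z^3 + 101*z^2 - 247*z + 210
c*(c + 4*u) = c^2 + 4*c*u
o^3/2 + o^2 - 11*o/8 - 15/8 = (o/2 + 1/2)*(o - 3/2)*(o + 5/2)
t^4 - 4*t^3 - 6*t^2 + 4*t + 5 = (t - 5)*(t - 1)*(t + 1)^2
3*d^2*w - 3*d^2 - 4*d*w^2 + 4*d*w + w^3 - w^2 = (-3*d + w)*(-d + w)*(w - 1)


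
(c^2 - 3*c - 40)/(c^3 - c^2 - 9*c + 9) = (c^2 - 3*c - 40)/(c^3 - c^2 - 9*c + 9)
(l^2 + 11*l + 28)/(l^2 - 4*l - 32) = (l + 7)/(l - 8)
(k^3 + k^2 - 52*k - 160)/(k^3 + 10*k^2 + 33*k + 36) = (k^2 - 3*k - 40)/(k^2 + 6*k + 9)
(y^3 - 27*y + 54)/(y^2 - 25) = (y^3 - 27*y + 54)/(y^2 - 25)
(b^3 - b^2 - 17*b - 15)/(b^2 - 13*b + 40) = (b^2 + 4*b + 3)/(b - 8)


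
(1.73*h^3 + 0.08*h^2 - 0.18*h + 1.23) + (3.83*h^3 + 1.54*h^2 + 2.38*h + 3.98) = 5.56*h^3 + 1.62*h^2 + 2.2*h + 5.21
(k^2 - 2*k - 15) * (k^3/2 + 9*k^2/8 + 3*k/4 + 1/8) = k^5/2 + k^4/8 - 9*k^3 - 73*k^2/4 - 23*k/2 - 15/8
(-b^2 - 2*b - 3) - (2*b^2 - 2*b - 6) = 3 - 3*b^2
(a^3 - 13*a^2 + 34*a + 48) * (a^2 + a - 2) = a^5 - 12*a^4 + 19*a^3 + 108*a^2 - 20*a - 96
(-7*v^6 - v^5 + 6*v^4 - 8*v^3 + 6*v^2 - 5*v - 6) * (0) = 0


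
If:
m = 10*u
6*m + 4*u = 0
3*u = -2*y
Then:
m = 0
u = 0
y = 0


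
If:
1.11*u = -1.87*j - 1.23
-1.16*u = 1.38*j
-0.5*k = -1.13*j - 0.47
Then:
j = -2.24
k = -4.12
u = 2.66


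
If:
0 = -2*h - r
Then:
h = -r/2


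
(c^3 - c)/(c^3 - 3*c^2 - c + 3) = c/(c - 3)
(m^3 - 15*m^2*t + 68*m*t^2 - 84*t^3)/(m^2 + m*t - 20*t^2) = (m^3 - 15*m^2*t + 68*m*t^2 - 84*t^3)/(m^2 + m*t - 20*t^2)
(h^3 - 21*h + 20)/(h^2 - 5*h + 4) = h + 5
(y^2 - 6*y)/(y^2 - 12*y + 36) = y/(y - 6)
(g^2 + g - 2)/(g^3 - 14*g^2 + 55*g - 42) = (g + 2)/(g^2 - 13*g + 42)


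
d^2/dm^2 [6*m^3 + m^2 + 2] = 36*m + 2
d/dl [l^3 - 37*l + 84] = 3*l^2 - 37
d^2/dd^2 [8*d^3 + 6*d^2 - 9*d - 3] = 48*d + 12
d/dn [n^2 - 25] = 2*n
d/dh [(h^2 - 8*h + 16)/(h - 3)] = (h^2 - 6*h + 8)/(h^2 - 6*h + 9)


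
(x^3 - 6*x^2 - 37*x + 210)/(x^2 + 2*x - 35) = (x^2 - x - 42)/(x + 7)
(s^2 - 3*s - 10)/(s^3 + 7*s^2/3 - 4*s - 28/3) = 3*(s - 5)/(3*s^2 + s - 14)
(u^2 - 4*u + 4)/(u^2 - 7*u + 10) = (u - 2)/(u - 5)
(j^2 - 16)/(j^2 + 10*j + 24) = (j - 4)/(j + 6)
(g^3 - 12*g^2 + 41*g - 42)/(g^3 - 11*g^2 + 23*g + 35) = (g^2 - 5*g + 6)/(g^2 - 4*g - 5)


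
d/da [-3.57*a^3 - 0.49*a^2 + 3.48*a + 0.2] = -10.71*a^2 - 0.98*a + 3.48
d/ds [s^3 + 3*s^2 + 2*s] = 3*s^2 + 6*s + 2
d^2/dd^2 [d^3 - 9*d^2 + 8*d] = 6*d - 18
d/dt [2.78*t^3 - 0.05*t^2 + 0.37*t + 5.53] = 8.34*t^2 - 0.1*t + 0.37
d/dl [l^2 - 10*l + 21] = 2*l - 10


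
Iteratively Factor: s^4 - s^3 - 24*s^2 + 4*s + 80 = (s - 2)*(s^3 + s^2 - 22*s - 40) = (s - 2)*(s + 4)*(s^2 - 3*s - 10) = (s - 2)*(s + 2)*(s + 4)*(s - 5)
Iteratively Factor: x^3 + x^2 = (x)*(x^2 + x) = x^2*(x + 1)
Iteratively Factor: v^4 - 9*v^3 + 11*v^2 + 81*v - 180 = (v - 5)*(v^3 - 4*v^2 - 9*v + 36) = (v - 5)*(v - 4)*(v^2 - 9) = (v - 5)*(v - 4)*(v + 3)*(v - 3)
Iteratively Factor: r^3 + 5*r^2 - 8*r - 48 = (r - 3)*(r^2 + 8*r + 16) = (r - 3)*(r + 4)*(r + 4)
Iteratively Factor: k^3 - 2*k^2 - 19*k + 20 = (k - 5)*(k^2 + 3*k - 4) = (k - 5)*(k - 1)*(k + 4)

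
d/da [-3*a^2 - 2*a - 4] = -6*a - 2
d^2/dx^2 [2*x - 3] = 0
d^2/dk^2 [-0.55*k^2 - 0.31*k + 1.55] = -1.10000000000000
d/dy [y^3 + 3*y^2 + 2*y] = 3*y^2 + 6*y + 2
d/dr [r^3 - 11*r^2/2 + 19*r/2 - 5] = 3*r^2 - 11*r + 19/2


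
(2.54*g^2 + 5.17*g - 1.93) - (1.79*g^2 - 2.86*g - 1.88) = 0.75*g^2 + 8.03*g - 0.05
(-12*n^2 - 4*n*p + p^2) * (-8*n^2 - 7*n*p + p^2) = 96*n^4 + 116*n^3*p + 8*n^2*p^2 - 11*n*p^3 + p^4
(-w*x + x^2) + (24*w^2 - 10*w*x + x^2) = 24*w^2 - 11*w*x + 2*x^2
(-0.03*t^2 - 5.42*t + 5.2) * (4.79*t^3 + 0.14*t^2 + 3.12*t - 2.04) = -0.1437*t^5 - 25.966*t^4 + 24.0556*t^3 - 16.1212*t^2 + 27.2808*t - 10.608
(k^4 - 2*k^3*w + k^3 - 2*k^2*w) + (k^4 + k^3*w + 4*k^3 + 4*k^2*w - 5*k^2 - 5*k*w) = 2*k^4 - k^3*w + 5*k^3 + 2*k^2*w - 5*k^2 - 5*k*w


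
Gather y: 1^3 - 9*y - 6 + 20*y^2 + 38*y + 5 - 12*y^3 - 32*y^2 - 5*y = -12*y^3 - 12*y^2 + 24*y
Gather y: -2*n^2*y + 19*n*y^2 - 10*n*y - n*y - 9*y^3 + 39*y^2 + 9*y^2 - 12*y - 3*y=-9*y^3 + y^2*(19*n + 48) + y*(-2*n^2 - 11*n - 15)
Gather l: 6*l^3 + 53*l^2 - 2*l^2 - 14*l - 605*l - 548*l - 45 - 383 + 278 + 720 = 6*l^3 + 51*l^2 - 1167*l + 570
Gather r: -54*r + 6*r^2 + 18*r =6*r^2 - 36*r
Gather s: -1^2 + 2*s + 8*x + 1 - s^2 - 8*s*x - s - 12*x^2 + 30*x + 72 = -s^2 + s*(1 - 8*x) - 12*x^2 + 38*x + 72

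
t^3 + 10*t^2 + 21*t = t*(t + 3)*(t + 7)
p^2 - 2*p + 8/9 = (p - 4/3)*(p - 2/3)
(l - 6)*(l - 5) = l^2 - 11*l + 30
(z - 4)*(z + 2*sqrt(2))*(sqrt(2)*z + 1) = sqrt(2)*z^3 - 4*sqrt(2)*z^2 + 5*z^2 - 20*z + 2*sqrt(2)*z - 8*sqrt(2)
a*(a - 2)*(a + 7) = a^3 + 5*a^2 - 14*a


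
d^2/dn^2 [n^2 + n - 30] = 2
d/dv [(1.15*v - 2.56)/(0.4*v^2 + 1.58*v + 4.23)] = (-0.46*v^2 + 2.048*v + 8.9093)/(0.16*v^4 + 1.264*v^3 + 5.8804*v^2 + 13.3668*v + 17.8929)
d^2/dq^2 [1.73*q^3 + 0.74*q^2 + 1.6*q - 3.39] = 10.38*q + 1.48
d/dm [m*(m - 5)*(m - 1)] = 3*m^2 - 12*m + 5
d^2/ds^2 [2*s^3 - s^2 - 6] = 12*s - 2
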